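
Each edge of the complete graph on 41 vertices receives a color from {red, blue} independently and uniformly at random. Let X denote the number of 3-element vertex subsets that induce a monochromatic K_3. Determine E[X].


Let X = Σ_S X_S over the C(41, 3) = 10660 subsets S of size 3, where X_S = 1 if the K_3 on S is monochromatic.
For a fixed S, the K_3 on S has C(3, 2) = 3 edges. P[all 3 edges red] = (1/2)^3, and likewise for blue, so P[monochromatic] = 2·(1/2)^3 = 2^{1 − 3} = 1/4.
By linearity of expectation: E[X] = C(41, 3) · 2^{1 − 3} = 10660 · 1/4 = 2665.
Numerically: E[X] ≈ 2665.000000.

E[X] = C(41,3)·2^(1−C(3,2)) = 2665 ≈ 2665.000000.


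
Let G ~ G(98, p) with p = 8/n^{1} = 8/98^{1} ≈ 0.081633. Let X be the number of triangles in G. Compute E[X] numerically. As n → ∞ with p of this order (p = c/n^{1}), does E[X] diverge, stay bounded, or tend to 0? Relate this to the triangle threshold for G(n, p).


Number of potential triangles: C(98, 3) = 152096.
Each occurs with probability p³ ≈ (0.081633)³ ≈ 5.4399102e-04.
By linearity: E[X] = C(98, 3)·p³ ≈ 152096 · 5.4399102e-04 ≈ 82.73886.
Here α = 1, so p = 8/n is exactly at the triangle threshold p ~ 1/n. Asymptotically E[X] → c³/6 = 8³/6 = 256/3 ≈ 85.33333, a bounded constant. In this regime the triangle count is asymptotically Poisson(c³/6).

E[X] ≈ 82.73886; in regime p = Θ(1/n^{1}) E[X] stays bounded (at the triangle threshold p ~ 1/n).


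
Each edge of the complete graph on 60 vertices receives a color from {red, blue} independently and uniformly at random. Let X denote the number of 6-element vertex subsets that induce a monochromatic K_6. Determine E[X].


Let X = Σ_S X_S over the C(60, 6) = 50063860 subsets S of size 6, where X_S = 1 if the K_6 on S is monochromatic.
For a fixed S, the K_6 on S has C(6, 2) = 15 edges. P[all 15 edges red] = (1/2)^15, and likewise for blue, so P[monochromatic] = 2·(1/2)^15 = 2^{1 − 15} = 1/16384.
By linearity: E[X] = C(60, 6) · 2^{1 − 15} = 50063860 · 1/16384 = 12515965/4096.
Numerically: E[X] ≈ 3055.656.

E[X] = C(60,6)·2^(1−C(6,2)) = 12515965/4096 ≈ 3055.656.


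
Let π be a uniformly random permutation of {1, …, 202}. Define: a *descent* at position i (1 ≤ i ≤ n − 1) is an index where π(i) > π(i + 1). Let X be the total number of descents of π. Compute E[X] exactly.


Write X = Σ X_I over i = 1, …, 201, with X_I the indicator of one descent.
There are 201 indicators.
For each fixed i, the pair (π(i), π(i+1)) is a uniformly random ordered pair of distinct values from {1, …, 202}; by symmetry P[π(i) > π(i+1)] = 1/2.
By linearity: E[X] = 201 · (1/2) = (202 − 1) · (1/2) = 201/2 ≈ 100.5000.

E[X] = 201/2 = 100.5000.


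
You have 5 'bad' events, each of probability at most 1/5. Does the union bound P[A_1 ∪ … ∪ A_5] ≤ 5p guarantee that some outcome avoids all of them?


Union bound: P[∪_{i=1}^{5} A_i] ≤ Σ_i P[A_i] ≤ 5·p = 5·(1/5) = 1.
Numerically: 1 ≈ 1.000000.
Is 1 < 1? NO.
Since the bound 1 is ≥ 1, the union bound is uninformative here; it does NOT by itself certify existence.

5·p = 1 ≈ 1.000000; existence NOT certified by the union bound.


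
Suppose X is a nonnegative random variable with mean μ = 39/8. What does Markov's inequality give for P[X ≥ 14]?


μ = E[X] = 39/8, a = 14.
Markov: P[X ≥ 14] ≤ μ/a = (39/8)/14 = 39/112.
Numerically: ≈ 0.348.
(Since a = 14 > μ = 4.875, the bound 39/112 is < 1 and informative.)

P[X ≥ 14] ≤ 39/112 ≈ 0.348.


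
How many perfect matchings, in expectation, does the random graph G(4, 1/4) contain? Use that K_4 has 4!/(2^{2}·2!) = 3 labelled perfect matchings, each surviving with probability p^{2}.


K_4 has 4!/(2^{2}·2!) = 3 labelled perfect matchings.
For each such perfect matching H, let X_H = 1 if all 2 edges of H are present in G. Then P[X_H = 1] = p^{2} = (1/4)^{2} = 1/16.
Summing the indicators: E[X] = Σ_H E[X_H] = 3 · p^{2} = 3 · 1/16 = 3/16.
Numerically: E[X] ≈ 0.1875.

E[X] = 3 · (1/4)^{2} = 3/16 ≈ 0.1875.


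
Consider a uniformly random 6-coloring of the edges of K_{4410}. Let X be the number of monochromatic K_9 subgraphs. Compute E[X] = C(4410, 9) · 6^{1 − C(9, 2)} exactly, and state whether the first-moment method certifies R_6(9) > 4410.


E[X] = C(4410, 9) · 6^{1 − 36} = 1724394906266704102180823710 · 6^{−35} = 1724394906266704102180823710/1719070799748422591028658176.
As a reduced fraction: E[X] = 862197453133352051090411855/859535399874211295514329088 ≈ 1.0030971.
Is E[X] < 1? NO.
Since E[X] ≥ 1, the first-moment bound is inconclusive at n = 4410; it does NOT by itself certify R_6(9) > 4410.

E[X] = 862197453133352051090411855/859535399874211295514329088 ≈ 1.0030971; E[X] ≥ 1; first-moment method inconclusive here.


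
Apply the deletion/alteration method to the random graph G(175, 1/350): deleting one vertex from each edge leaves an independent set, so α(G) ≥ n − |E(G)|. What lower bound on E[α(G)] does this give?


E[|E(G)|] = C(175, 2)·p = 15225 · (1/350) = 87/2.
E[α(G)] ≥ n − E[|E(G)|] = 175 − 87/2 = 263/2.
Numerically: ≈ 131.500000.
(This is only a lower bound; the true E[α(G)] may be larger.)

E[α(G)] ≥ 263/2 ≈ 131.500000.


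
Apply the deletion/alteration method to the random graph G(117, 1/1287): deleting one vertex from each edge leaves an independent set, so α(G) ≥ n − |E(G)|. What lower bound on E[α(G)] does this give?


E[|E(G)|] = C(117, 2)·p = 6786 · (1/1287) = 58/11.
E[α(G)] ≥ n − E[|E(G)|] = 117 − 58/11 = 1229/11.
Numerically: ≈ 111.72727.
(This is only a lower bound; the true E[α(G)] may be larger.)

E[α(G)] ≥ 1229/11 ≈ 111.72727.


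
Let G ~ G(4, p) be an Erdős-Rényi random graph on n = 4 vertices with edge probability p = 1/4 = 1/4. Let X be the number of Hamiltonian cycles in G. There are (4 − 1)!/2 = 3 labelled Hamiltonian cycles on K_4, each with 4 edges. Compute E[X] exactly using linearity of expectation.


K_4 has (4 − 1)!/2 = 3 labelled Hamiltonian cycles.
For each such Hamiltonian cycle H, let X_H = 1 if all 4 edges of H are present in G. Then P[X_H = 1] = p^{4} = (1/4)^{4} = 1/256.
By linearity of expectation: E[X] = Σ_H E[X_H] = 3 · p^{4} = 3 · 1/256 = 3/256.
Numerically: E[X] ≈ 0.011719.

E[X] = 3 · (1/4)^{4} = 3/256 ≈ 0.011719.


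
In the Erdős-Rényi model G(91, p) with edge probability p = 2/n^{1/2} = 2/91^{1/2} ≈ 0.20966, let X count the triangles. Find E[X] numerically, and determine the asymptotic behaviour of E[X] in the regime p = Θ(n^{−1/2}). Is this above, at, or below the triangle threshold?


Number of potential triangles: C(91, 3) = 121485.
Each occurs with probability p³ ≈ (0.20966)³ ≈ 9.2156909e-03.
By linearity: E[X] = C(91, 3)·p³ ≈ 121485 · 9.2156909e-03 ≈ 1119.56821.
Since α = 1/2 < 1, p = c/n^{1/2} ≫ 1/n is above the triangle threshold p ~ 1/n. Asymptotically E[X] ~ (c³/6)·n^{3(1−α)} = (2³/6)·n^{1.5} → ∞; triangles are abundant w.h.p.

E[X] ≈ 1119.56821; in regime p = Θ(1/n^{1/2}) E[X] diverges (above the triangle threshold p ~ 1/n).


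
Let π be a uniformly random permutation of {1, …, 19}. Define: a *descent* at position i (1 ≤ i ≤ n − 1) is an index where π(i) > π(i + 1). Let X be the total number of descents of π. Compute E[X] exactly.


Write X = Σ X_I over i = 1, …, 18, with X_I the indicator of one descent.
There are 18 indicators.
For each fixed i, the pair (π(i), π(i+1)) is a uniformly random ordered pair of distinct values from {1, …, 19}; by symmetry P[π(i) > π(i+1)] = 1/2.
By linearity: E[X] = 18 · (1/2) = (19 − 1) · (1/2) = 9 ≈ 9.000.

E[X] = 9 = 9.000.


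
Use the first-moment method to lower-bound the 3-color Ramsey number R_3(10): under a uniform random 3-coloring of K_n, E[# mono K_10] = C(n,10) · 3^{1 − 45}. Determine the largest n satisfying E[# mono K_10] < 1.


We need C(n, 10) · 3^{1 − 45} < 1, i.e. C(n, 10) < 3^{45 − 1} = 984770902183611232881.
Check values of n near the boundary:
  n = 568: C(568, 10) = 889446337783744949208; 889446337783744949208 < 984770902183611232881? YES
  n = 569: C(569, 10) = 905357721286137524328; 905357721286137524328 < 984770902183611232881? YES
  n = 570: C(570, 10) = 921524823451961408691; 921524823451961408691 < 984770902183611232881? YES
  n = 571: C(571, 10) = 937951290893172842001; 937951290893172842001 < 984770902183611232881? YES
  n = 572: C(572, 10) = 954640815642161682606; 954640815642161682606 < 984770902183611232881? YES
  n = 573: C(573, 10) = 971597135635805762226; 971597135635805762226 < 984770902183611232881? YES
  n = 574: C(574, 10) = 988824035203816502691; 988824035203816502691 < 984770902183611232881? NO
  n = 575: C(575, 10) = 1006325345561406175305; 1006325345561406175305 < 984770902183611232881? NO
The largest n with C(n, 10) < 984770902183611232881 is n = 573 (where E[X] = 35985079097622435638/36472996377170786403 ≈ 0.986623). Hence R_3(10) > 573, i.e. R_3(10) ≥ 574.

Largest n = 573; hence R_3(10) > 573.


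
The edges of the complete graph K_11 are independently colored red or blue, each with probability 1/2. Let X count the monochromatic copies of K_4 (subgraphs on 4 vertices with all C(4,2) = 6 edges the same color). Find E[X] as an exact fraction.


Let X = Σ_S X_S over the C(11, 4) = 330 subsets S of size 4, where X_S = 1 if the K_4 on S is monochromatic.
For a fixed S, the K_4 on S has C(4, 2) = 6 edges. P[all 6 edges red] = (1/2)^6, and likewise for blue, so P[monochromatic] = 2·(1/2)^6 = 2^{1 − 6} = 1/32.
By linearity: E[X] = C(11, 4) · 2^{1 − 6} = 330 · 1/32 = 165/16.
Numerically: E[X] ≈ 10.3125.

E[X] = C(11,4)·2^(1−C(4,2)) = 165/16 ≈ 10.3125.


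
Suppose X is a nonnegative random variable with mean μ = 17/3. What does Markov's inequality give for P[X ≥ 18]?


μ = E[X] = 17/3, a = 18.
Markov: P[X ≥ 18] ≤ μ/a = (17/3)/18 = 17/54.
Numerically: ≈ 0.315.
(Since a = 18 > μ = 5.667, the bound 17/54 is < 1 and informative.)

P[X ≥ 18] ≤ 17/54 ≈ 0.315.


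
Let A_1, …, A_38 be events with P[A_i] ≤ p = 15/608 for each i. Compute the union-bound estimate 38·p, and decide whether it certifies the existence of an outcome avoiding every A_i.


Union bound: P[∪_{i=1}^{38} A_i] ≤ Σ_i P[A_i] ≤ 38·p = 38·(15/608) = 15/16.
Numerically: 15/16 ≈ 0.9375.
Is 15/16 < 1? YES.
Since P[∪ A_i] ≤ 15/16 < 1, the complement has P[∩ A_i^c] ≥ 1 − 15/16 = 1/16 > 0, so some outcome avoids every A_i.

38·p = 15/16 ≈ 0.9375; existence CERTIFIED by the union bound.


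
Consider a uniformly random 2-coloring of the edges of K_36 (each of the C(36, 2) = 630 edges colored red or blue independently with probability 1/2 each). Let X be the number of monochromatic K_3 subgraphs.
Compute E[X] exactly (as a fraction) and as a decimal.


Let X = Σ_S X_S over the C(36, 3) = 7140 subsets S of size 3, where X_S = 1 if the K_3 on S is monochromatic.
For a fixed S, the K_3 on S has C(3, 2) = 3 edges. P[all 3 edges red] = (1/2)^3, and likewise for blue, so P[monochromatic] = 2·(1/2)^3 = 2^{1 − 3} = 1/4.
Summing: E[X] = C(36, 3) · 2^{1 − 3} = 7140 · 1/4 = 1785.
Numerically: E[X] ≈ 1785.0000.

E[X] = C(36,3)·2^(1−C(3,2)) = 1785 ≈ 1785.0000.


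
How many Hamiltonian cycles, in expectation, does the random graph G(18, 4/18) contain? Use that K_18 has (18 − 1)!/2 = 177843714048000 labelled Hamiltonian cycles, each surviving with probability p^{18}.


K_18 has (18 − 1)!/2 = 177843714048000 labelled Hamiltonian cycles.
For each such Hamiltonian cycle H, let X_H = 1 if all 18 edges of H are present in G. Then P[X_H = 1] = p^{18} = (2/9)^{18} = 262144/150094635296999121.
Summing the indicators: E[X] = Σ_H E[X_H] = 177843714048000 · p^{18} = 177843714048000 · 262144/150094635296999121 = 63951526166528000/205891132094649.
Numerically: E[X] ≈ 310.61.

E[X] = 177843714048000 · (2/9)^{18} = 63951526166528000/205891132094649 ≈ 310.61.


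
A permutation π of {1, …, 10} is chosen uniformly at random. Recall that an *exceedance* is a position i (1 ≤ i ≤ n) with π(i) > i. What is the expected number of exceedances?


Write X = Σ_{i=1}^{10} X_i, where X_i = 1_{π(i) > i}.
For each fixed i, π(i) is uniform over {1, …, 10} (marginal of a uniform permutation), so P[π(i) > i] = (n − i)/n. Summing: Σ_{i=1}^{10} (n − i)/n = (0 + 1 + … + 9)/10 = 10(10 − 1)/(2·10) = (10 − 1)/2.
Hence E[X] = Σ_{i=1}^{10} (10 − i)/10 = 9/2 ≈ 4.500.

E[X] = 9/2 = 4.500.


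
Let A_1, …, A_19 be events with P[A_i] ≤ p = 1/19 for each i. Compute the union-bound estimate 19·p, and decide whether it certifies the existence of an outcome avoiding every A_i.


Union bound: P[∪_{i=1}^{19} A_i] ≤ Σ_i P[A_i] ≤ 19·p = 19·(1/19) = 1.
Numerically: 1 ≈ 1.0000000.
Is 1 < 1? NO.
Since the bound 1 is ≥ 1, the union bound is uninformative here; it does NOT by itself certify existence.

19·p = 1 ≈ 1.0000000; existence NOT certified by the union bound.


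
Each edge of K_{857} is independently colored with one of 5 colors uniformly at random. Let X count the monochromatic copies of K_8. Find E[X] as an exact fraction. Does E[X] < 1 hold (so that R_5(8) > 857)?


E[X] = C(857, 8) · 5^{1 − 28} = 6983854138365964575 · 5^{−27} = 6983854138365964575/7450580596923828125.
As a reduced fraction: E[X] = 279354165534638583/298023223876953125 ≈ 0.937357.
Is E[X] < 1? YES.
Since E[X] < 1, there exists a 5-coloring of K_{857} with no monochromatic K_8; hence R_5(8) > 857.

E[X] = 279354165534638583/298023223876953125 ≈ 0.937357; E[X] < 1, so R_5(8) > 857.


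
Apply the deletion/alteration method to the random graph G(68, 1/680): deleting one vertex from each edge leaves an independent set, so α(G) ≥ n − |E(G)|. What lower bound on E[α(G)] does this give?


E[|E(G)|] = C(68, 2)·p = 2278 · (1/680) = 67/20.
E[α(G)] ≥ n − E[|E(G)|] = 68 − 67/20 = 1293/20.
Numerically: ≈ 64.65000.
(This is only a lower bound; the true E[α(G)] may be larger.)

E[α(G)] ≥ 1293/20 ≈ 64.65000.


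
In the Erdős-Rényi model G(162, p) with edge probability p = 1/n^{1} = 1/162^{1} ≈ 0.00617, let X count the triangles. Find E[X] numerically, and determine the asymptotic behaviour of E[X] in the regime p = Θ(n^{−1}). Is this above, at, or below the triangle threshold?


Number of potential triangles: C(162, 3) = 695520.
Each occurs with probability p³ ≈ (0.00617)³ ≈ 2.35210e-07.
By linearity: E[X] = C(162, 3)·p³ ≈ 695520 · 2.35210e-07 ≈ 0.164.
Here α = 1, so p = 1/n is exactly at the triangle threshold p ~ 1/n. Asymptotically E[X] → c³/6 = 1³/6 = 1/6 ≈ 0.167, a bounded constant. In this regime the triangle count is asymptotically Poisson(c³/6).

E[X] ≈ 0.164; in regime p = Θ(1/n^{1}) E[X] stays bounded (at the triangle threshold p ~ 1/n).


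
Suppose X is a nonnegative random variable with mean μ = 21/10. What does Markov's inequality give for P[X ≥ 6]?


μ = E[X] = 21/10, a = 6.
Markov: P[X ≥ 6] ≤ μ/a = (21/10)/6 = 7/20.
Numerically: ≈ 0.350.
(Since a = 6 > μ = 2.100, the bound 7/20 is < 1 and informative.)

P[X ≥ 6] ≤ 7/20 ≈ 0.350.


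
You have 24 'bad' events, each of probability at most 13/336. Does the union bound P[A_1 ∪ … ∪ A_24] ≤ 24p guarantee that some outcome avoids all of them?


Union bound: P[∪_{i=1}^{24} A_i] ≤ Σ_i P[A_i] ≤ 24·p = 24·(13/336) = 13/14.
Numerically: 13/14 ≈ 0.92857.
Is 13/14 < 1? YES.
Since P[∪ A_i] ≤ 13/14 < 1, the complement has P[∩ A_i^c] ≥ 1 − 13/14 = 1/14 > 0, so some outcome avoids every A_i.

24·p = 13/14 ≈ 0.92857; existence CERTIFIED by the union bound.


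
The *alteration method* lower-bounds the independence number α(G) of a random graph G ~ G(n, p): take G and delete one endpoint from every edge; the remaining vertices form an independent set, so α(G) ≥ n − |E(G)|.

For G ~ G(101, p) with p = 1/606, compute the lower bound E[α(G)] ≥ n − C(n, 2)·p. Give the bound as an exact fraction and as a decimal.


E[|E(G)|] = C(101, 2)·p = 5050 · (1/606) = 25/3.
E[α(G)] ≥ n − E[|E(G)|] = 101 − 25/3 = 278/3.
Numerically: ≈ 92.666667.
(This is only a lower bound; the true E[α(G)] may be larger.)

E[α(G)] ≥ 278/3 ≈ 92.666667.


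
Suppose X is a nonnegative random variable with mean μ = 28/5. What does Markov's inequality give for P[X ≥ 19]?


μ = E[X] = 28/5, a = 19.
Markov: P[X ≥ 19] ≤ μ/a = (28/5)/19 = 28/95.
Numerically: ≈ 0.295.
(Since a = 19 > μ = 5.600, the bound 28/95 is < 1 and informative.)

P[X ≥ 19] ≤ 28/95 ≈ 0.295.


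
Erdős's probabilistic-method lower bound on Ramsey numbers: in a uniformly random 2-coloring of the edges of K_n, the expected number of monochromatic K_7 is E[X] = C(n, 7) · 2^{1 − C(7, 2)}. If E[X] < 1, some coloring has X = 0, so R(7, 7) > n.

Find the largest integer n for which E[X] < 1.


We need C(n, 7) · 2^{1 − 21} < 1, i.e. C(n, 7) < 2^{21 − 1} = 1048576.
Check values of n near the boundary:
  n = 22: C(22, 7) = 170544; 170544 < 1048576? YES
  n = 23: C(23, 7) = 245157; 245157 < 1048576? YES
  n = 24: C(24, 7) = 346104; 346104 < 1048576? YES
  n = 25: C(25, 7) = 480700; 480700 < 1048576? YES
  n = 26: C(26, 7) = 657800; 657800 < 1048576? YES
  n = 27: C(27, 7) = 888030; 888030 < 1048576? YES
  n = 28: C(28, 7) = 1184040; 1184040 < 1048576? NO
The largest n with C(n, 7) < 1048576 is n = 27 (where E[X] = 444015/524288 ≈ 0.8468914). Hence R(7, 7) > 27, i.e. R(7, 7) ≥ 28.

Largest n = 27; hence R(7, 7) > 27.


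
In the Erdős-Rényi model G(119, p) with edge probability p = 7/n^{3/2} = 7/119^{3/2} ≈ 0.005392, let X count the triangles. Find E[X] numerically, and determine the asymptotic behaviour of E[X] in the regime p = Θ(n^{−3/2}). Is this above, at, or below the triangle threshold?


Number of potential triangles: C(119, 3) = 273819.
Each occurs with probability p³ ≈ (0.005392)³ ≈ 1.567952e-07.
By linearity: E[X] = C(119, 3)·p³ ≈ 273819 · 1.567952e-07 ≈ 0.0429.
Since α = 3/2 > 1, p = c/n^{3/2} = o(1/n) is below the triangle threshold p ~ 1/n. Asymptotically E[X] ~ (c³/6)·n^{3(1−α)} = (7³/6)·n^{-1.5} → 0, so by Markov's inequality G has no triangles w.h.p.

E[X] ≈ 0.0429; in regime p = Θ(1/n^{3/2}) E[X] tends to 0 (below the triangle threshold p ~ 1/n).


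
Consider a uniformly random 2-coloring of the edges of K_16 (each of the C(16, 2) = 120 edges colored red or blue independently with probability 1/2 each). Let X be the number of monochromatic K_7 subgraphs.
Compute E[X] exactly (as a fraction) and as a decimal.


Let X = Σ_S X_S over the C(16, 7) = 11440 subsets S of size 7, where X_S = 1 if the K_7 on S is monochromatic.
For a fixed S, the K_7 on S has C(7, 2) = 21 edges. P[all 21 edges red] = (1/2)^21, and likewise for blue, so P[monochromatic] = 2·(1/2)^21 = 2^{1 − 21} = 1/1048576.
By linearity: E[X] = C(16, 7) · 2^{1 − 21} = 11440 · 1/1048576 = 715/65536.
Numerically: E[X] ≈ 0.01091.

E[X] = C(16,7)·2^(1−C(7,2)) = 715/65536 ≈ 0.01091.


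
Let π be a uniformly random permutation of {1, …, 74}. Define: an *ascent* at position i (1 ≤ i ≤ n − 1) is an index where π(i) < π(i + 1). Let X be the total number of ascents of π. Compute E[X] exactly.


Write X = Σ X_I over i = 1, …, 73, with X_I the indicator of one ascent.
There are 73 indicators.
For each fixed i, the pair (π(i), π(i+1)) is a uniformly random ordered pair of distinct values from {1, …, 74}; by symmetry P[π(i) < π(i+1)] = 1/2.
By linearity: E[X] = 73 · (1/2) = (74 − 1) · (1/2) = 73/2 ≈ 36.500000.

E[X] = 73/2 = 36.500000.


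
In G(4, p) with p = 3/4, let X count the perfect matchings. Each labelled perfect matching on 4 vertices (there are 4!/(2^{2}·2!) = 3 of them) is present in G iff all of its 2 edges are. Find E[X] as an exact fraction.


K_4 has 4!/(2^{2}·2!) = 3 labelled perfect matchings.
For each such perfect matching H, let X_H = 1 if all 2 edges of H are present in G. Then P[X_H = 1] = p^{2} = (3/4)^{2} = 9/16.
By linearity: E[X] = Σ_H E[X_H] = 3 · p^{2} = 3 · 9/16 = 27/16.
Numerically: E[X] ≈ 1.6875.

E[X] = 3 · (3/4)^{2} = 27/16 ≈ 1.6875.


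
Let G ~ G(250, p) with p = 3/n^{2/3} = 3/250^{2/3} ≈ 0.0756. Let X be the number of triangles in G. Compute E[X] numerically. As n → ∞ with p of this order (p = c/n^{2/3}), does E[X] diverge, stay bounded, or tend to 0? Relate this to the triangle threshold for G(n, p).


Number of potential triangles: C(250, 3) = 2573000.
Each occurs with probability p³ ≈ (0.0756)³ ≈ 4.32000e-04.
By linearity: E[X] = C(250, 3)·p³ ≈ 2573000 · 4.32000e-04 ≈ 1111.536.
Since α = 2/3 < 1, p = c/n^{2/3} ≫ 1/n is above the triangle threshold p ~ 1/n. Asymptotically E[X] ~ (c³/6)·n^{3(1−α)} = (3³/6)·n^{1} → ∞; triangles are abundant w.h.p.

E[X] ≈ 1111.536; in regime p = Θ(1/n^{2/3}) E[X] diverges (above the triangle threshold p ~ 1/n).


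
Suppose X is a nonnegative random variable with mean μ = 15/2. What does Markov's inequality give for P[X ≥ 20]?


μ = E[X] = 15/2, a = 20.
Markov: P[X ≥ 20] ≤ μ/a = (15/2)/20 = 3/8.
Numerically: ≈ 0.37500.
(Since a = 20 > μ = 7.50000, the bound 3/8 is < 1 and informative.)

P[X ≥ 20] ≤ 3/8 ≈ 0.37500.


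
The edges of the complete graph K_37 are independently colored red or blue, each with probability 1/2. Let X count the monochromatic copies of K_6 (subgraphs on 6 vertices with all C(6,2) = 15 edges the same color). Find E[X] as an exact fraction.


Let X = Σ_S X_S over the C(37, 6) = 2324784 subsets S of size 6, where X_S = 1 if the K_6 on S is monochromatic.
For a fixed S, the K_6 on S has C(6, 2) = 15 edges. P[all 15 edges red] = (1/2)^15, and likewise for blue, so P[monochromatic] = 2·(1/2)^15 = 2^{1 − 15} = 1/16384.
By linearity: E[X] = C(37, 6) · 2^{1 − 15} = 2324784 · 1/16384 = 145299/1024.
Numerically: E[X] ≈ 141.8936.

E[X] = C(37,6)·2^(1−C(6,2)) = 145299/1024 ≈ 141.8936.


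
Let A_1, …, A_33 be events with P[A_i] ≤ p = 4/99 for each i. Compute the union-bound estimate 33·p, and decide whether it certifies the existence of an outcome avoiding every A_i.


Union bound: P[∪_{i=1}^{33} A_i] ≤ Σ_i P[A_i] ≤ 33·p = 33·(4/99) = 4/3.
Numerically: 4/3 ≈ 1.3333333.
Is 4/3 < 1? NO.
Since the bound 4/3 is ≥ 1, the union bound is uninformative here; it does NOT by itself certify existence.

33·p = 4/3 ≈ 1.3333333; existence NOT certified by the union bound.


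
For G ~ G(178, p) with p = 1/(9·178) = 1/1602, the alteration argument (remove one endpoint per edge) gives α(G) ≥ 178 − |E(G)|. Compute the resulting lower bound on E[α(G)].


E[|E(G)|] = C(178, 2)·p = 15753 · (1/1602) = 59/6.
E[α(G)] ≥ n − E[|E(G)|] = 178 − 59/6 = 1009/6.
Numerically: ≈ 168.167.
(This is only a lower bound; the true E[α(G)] may be larger.)

E[α(G)] ≥ 1009/6 ≈ 168.167.


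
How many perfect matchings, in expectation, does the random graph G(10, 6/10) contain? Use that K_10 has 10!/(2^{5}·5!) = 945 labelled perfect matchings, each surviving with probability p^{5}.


K_10 has 10!/(2^{5}·5!) = 945 labelled perfect matchings.
For each such perfect matching H, let X_H = 1 if all 5 edges of H are present in G. Then P[X_H = 1] = p^{5} = (3/5)^{5} = 243/3125.
Summing the indicators: E[X] = Σ_H E[X_H] = 945 · p^{5} = 945 · 243/3125 = 45927/625.
Numerically: E[X] ≈ 73.48.

E[X] = 945 · (3/5)^{5} = 45927/625 ≈ 73.48.


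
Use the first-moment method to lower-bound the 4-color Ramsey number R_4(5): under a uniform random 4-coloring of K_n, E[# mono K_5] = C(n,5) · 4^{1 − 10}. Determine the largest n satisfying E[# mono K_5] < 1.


We need C(n, 5) · 4^{1 − 10} < 1, i.e. C(n, 5) < 4^{10 − 1} = 262144.
Check values of n near the boundary:
  n = 32: C(32, 5) = 201376; 201376 < 262144? YES
  n = 33: C(33, 5) = 237336; 237336 < 262144? YES
  n = 34: C(34, 5) = 278256; 278256 < 262144? NO
  n = 35: C(35, 5) = 324632; 324632 < 262144? NO
  n = 36: C(36, 5) = 376992; 376992 < 262144? NO
The largest n with C(n, 5) < 262144 is n = 33 (where E[X] = 29667/32768 ≈ 0.905). Hence R_4(5) > 33, i.e. R_4(5) ≥ 34.

Largest n = 33; hence R_4(5) > 33.


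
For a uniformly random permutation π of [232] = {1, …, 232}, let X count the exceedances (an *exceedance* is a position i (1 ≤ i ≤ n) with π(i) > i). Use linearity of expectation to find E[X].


Write X = Σ_{i=1}^{232} X_i, where X_i = 1_{π(i) > i}.
For each fixed i, π(i) is uniform over {1, …, 232} (marginal of a uniform permutation), so P[π(i) > i] = (n − i)/n. Summing: Σ_{i=1}^{232} (n − i)/n = (0 + 1 + … + 231)/232 = 232(232 − 1)/(2·232) = (232 − 1)/2.
Hence E[X] = Σ_{i=1}^{232} (232 − i)/232 = 231/2 ≈ 115.500000.

E[X] = 231/2 = 115.500000.


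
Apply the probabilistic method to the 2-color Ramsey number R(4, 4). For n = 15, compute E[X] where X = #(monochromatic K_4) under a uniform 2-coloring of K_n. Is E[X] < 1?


E[X] = C(15, 4) · 2^{1 − 6} = 1365 · 2^{−5} = 1365/32.
As a reduced fraction: E[X] = 1365/32 ≈ 42.65625.
Is E[X] < 1? NO.
Since E[X] ≥ 1, the first-moment bound is inconclusive at n = 15; it does NOT by itself certify R(4, 4) > 15.

E[X] = 1365/32 ≈ 42.65625; E[X] ≥ 1; first-moment method inconclusive here.


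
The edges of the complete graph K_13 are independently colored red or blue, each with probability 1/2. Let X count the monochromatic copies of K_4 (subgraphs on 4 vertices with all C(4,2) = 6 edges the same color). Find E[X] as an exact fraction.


Let X = Σ_S X_S over the C(13, 4) = 715 subsets S of size 4, where X_S = 1 if the K_4 on S is monochromatic.
For a fixed S, the K_4 on S has C(4, 2) = 6 edges. P[all 6 edges red] = (1/2)^6, and likewise for blue, so P[monochromatic] = 2·(1/2)^6 = 2^{1 − 6} = 1/32.
Summing: E[X] = C(13, 4) · 2^{1 − 6} = 715 · 1/32 = 715/32.
Numerically: E[X] ≈ 22.3438.

E[X] = C(13,4)·2^(1−C(4,2)) = 715/32 ≈ 22.3438.


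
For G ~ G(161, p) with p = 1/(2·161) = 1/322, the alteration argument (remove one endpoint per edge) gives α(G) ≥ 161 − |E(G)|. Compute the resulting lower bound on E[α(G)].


E[|E(G)|] = C(161, 2)·p = 12880 · (1/322) = 40.
E[α(G)] ≥ n − E[|E(G)|] = 161 − 40 = 121.
Numerically: ≈ 121.0000.
(This is only a lower bound; the true E[α(G)] may be larger.)

E[α(G)] ≥ 121 ≈ 121.0000.


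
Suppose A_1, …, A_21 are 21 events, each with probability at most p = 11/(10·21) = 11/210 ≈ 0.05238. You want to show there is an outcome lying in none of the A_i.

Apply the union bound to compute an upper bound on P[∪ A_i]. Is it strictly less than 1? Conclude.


Union bound: P[∪_{i=1}^{21} A_i] ≤ Σ_i P[A_i] ≤ 21·p = 21·(11/210) = 11/10.
Numerically: 11/10 ≈ 1.10000.
Is 11/10 < 1? NO.
Since the bound 11/10 is ≥ 1, the union bound is uninformative here; it does NOT by itself certify existence.

21·p = 11/10 ≈ 1.10000; existence NOT certified by the union bound.


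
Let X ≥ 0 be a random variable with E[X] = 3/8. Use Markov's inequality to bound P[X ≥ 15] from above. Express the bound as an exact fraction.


μ = E[X] = 3/8, a = 15.
Markov: P[X ≥ 15] ≤ μ/a = (3/8)/15 = 1/40.
Numerically: ≈ 0.025000.
(Since a = 15 > μ = 0.375000, the bound 1/40 is < 1 and informative.)

P[X ≥ 15] ≤ 1/40 ≈ 0.025000.


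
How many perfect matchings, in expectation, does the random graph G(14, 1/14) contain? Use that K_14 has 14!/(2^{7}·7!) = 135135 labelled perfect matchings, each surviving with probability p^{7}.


K_14 has 14!/(2^{7}·7!) = 135135 labelled perfect matchings.
For each such perfect matching H, let X_H = 1 if all 7 edges of H are present in G. Then P[X_H = 1] = p^{7} = (1/14)^{7} = 1/105413504.
By linearity: E[X] = Σ_H E[X_H] = 135135 · p^{7} = 135135 · 1/105413504 = 19305/15059072.
Numerically: E[X] ≈ 0.00128195.

E[X] = 135135 · (1/14)^{7} = 19305/15059072 ≈ 0.00128195.


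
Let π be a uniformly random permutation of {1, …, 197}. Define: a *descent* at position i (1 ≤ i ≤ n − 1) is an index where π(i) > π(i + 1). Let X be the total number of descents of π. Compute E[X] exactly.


Write X = Σ X_I over i = 1, …, 196, with X_I the indicator of one descent.
There are 196 indicators.
For each fixed i, the pair (π(i), π(i+1)) is a uniformly random ordered pair of distinct values from {1, …, 197}; by symmetry P[π(i) > π(i+1)] = 1/2.
By linearity: E[X] = 196 · (1/2) = (197 − 1) · (1/2) = 98 ≈ 98.00000.

E[X] = 98 = 98.00000.


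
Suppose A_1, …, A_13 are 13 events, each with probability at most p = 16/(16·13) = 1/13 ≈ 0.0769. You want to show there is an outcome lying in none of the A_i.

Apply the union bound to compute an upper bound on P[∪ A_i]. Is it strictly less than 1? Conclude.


Union bound: P[∪_{i=1}^{13} A_i] ≤ Σ_i P[A_i] ≤ 13·p = 13·(1/13) = 1.
Numerically: 1 ≈ 1.0000.
Is 1 < 1? NO.
Since the bound 1 is ≥ 1, the union bound is uninformative here; it does NOT by itself certify existence.

13·p = 1 ≈ 1.0000; existence NOT certified by the union bound.


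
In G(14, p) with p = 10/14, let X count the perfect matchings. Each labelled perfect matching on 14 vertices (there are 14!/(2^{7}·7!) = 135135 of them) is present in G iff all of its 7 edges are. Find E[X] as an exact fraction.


K_14 has 14!/(2^{7}·7!) = 135135 labelled perfect matchings.
For each such perfect matching H, let X_H = 1 if all 7 edges of H are present in G. Then P[X_H = 1] = p^{7} = (5/7)^{7} = 78125/823543.
By linearity: E[X] = Σ_H E[X_H] = 135135 · p^{7} = 135135 · 78125/823543 = 1508203125/117649.
Numerically: E[X] ≈ 12819.5.

E[X] = 135135 · (5/7)^{7} = 1508203125/117649 ≈ 12819.5.


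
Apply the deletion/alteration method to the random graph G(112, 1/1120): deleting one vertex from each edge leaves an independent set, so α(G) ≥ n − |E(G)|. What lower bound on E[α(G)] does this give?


E[|E(G)|] = C(112, 2)·p = 6216 · (1/1120) = 111/20.
E[α(G)] ≥ n − E[|E(G)|] = 112 − 111/20 = 2129/20.
Numerically: ≈ 106.4500.
(This is only a lower bound; the true E[α(G)] may be larger.)

E[α(G)] ≥ 2129/20 ≈ 106.4500.


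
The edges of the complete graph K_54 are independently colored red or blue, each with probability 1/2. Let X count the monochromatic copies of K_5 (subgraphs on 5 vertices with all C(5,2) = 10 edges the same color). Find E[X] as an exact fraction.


Let X = Σ_S X_S over the C(54, 5) = 3162510 subsets S of size 5, where X_S = 1 if the K_5 on S is monochromatic.
For a fixed S, the K_5 on S has C(5, 2) = 10 edges. P[all 10 edges red] = (1/2)^10, and likewise for blue, so P[monochromatic] = 2·(1/2)^10 = 2^{1 − 10} = 1/512.
By linearity: E[X] = C(54, 5) · 2^{1 − 10} = 3162510 · 1/512 = 1581255/256.
Numerically: E[X] ≈ 6176.7773.

E[X] = C(54,5)·2^(1−C(5,2)) = 1581255/256 ≈ 6176.7773.


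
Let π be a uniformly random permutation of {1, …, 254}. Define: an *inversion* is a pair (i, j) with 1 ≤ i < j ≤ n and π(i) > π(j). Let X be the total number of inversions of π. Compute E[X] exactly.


Write X = Σ X_I over the C(254, 2) = 32131 pairs i < j, with X_I the indicator of one inversion.
There are 32131 indicators.
For each fixed pair i < j, the values π(i) and π(j) are two distinct elements of {1, …, 254} in uniformly random order; by symmetry P[π(i) > π(j)] = 1/2.
By linearity: E[X] = 32131 · (1/2) = C(254, 2) · (1/2) = 32131/2 = 32131/2 ≈ 16065.500000.

E[X] = 32131/2 = 16065.500000.


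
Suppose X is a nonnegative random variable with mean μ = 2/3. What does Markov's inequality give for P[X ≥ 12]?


μ = E[X] = 2/3, a = 12.
Markov: P[X ≥ 12] ≤ μ/a = (2/3)/12 = 1/18.
Numerically: ≈ 0.0556.
(Since a = 12 > μ = 0.6667, the bound 1/18 is < 1 and informative.)

P[X ≥ 12] ≤ 1/18 ≈ 0.0556.


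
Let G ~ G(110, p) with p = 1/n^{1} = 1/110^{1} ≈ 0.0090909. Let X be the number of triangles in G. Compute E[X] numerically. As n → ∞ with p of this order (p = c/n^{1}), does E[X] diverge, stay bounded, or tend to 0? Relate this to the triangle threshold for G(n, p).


Number of potential triangles: C(110, 3) = 215820.
Each occurs with probability p³ ≈ (0.0090909)³ ≈ 7.5131480e-07.
By linearity: E[X] = C(110, 3)·p³ ≈ 215820 · 7.5131480e-07 ≈ 0.16215.
Here α = 1, so p = 1/n is exactly at the triangle threshold p ~ 1/n. Asymptotically E[X] → c³/6 = 1³/6 = 1/6 ≈ 0.16667, a bounded constant. In this regime the triangle count is asymptotically Poisson(c³/6).

E[X] ≈ 0.16215; in regime p = Θ(1/n^{1}) E[X] stays bounded (at the triangle threshold p ~ 1/n).


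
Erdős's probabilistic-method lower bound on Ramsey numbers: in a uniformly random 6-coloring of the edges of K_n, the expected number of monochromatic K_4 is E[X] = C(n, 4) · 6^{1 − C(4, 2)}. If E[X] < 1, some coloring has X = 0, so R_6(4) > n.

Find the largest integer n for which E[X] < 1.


We need C(n, 4) · 6^{1 − 6} < 1, i.e. C(n, 4) < 6^{6 − 1} = 7776.
Check values of n near the boundary:
  n = 17: C(17, 4) = 2380; 2380 < 7776? YES
  n = 18: C(18, 4) = 3060; 3060 < 7776? YES
  n = 19: C(19, 4) = 3876; 3876 < 7776? YES
  n = 20: C(20, 4) = 4845; 4845 < 7776? YES
  n = 21: C(21, 4) = 5985; 5985 < 7776? YES
  n = 22: C(22, 4) = 7315; 7315 < 7776? YES
  n = 23: C(23, 4) = 8855; 8855 < 7776? NO
The largest n with C(n, 4) < 7776 is n = 22 (where E[X] = 7315/7776 ≈ 0.941). Hence R_6(4) > 22, i.e. R_6(4) ≥ 23.

Largest n = 22; hence R_6(4) > 22.


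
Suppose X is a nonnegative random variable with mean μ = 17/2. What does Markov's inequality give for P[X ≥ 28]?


μ = E[X] = 17/2, a = 28.
Markov: P[X ≥ 28] ≤ μ/a = (17/2)/28 = 17/56.
Numerically: ≈ 0.30357.
(Since a = 28 > μ = 8.50000, the bound 17/56 is < 1 and informative.)

P[X ≥ 28] ≤ 17/56 ≈ 0.30357.


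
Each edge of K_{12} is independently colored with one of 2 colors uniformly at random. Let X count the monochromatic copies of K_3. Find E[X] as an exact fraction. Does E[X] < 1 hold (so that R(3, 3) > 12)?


E[X] = C(12, 3) · 2^{1 − 3} = 220 · 2^{−2} = 220/4.
As a reduced fraction: E[X] = 55 ≈ 55.0000000.
Is E[X] < 1? NO.
Since E[X] ≥ 1, the first-moment bound is inconclusive at n = 12; it does NOT by itself certify R(3, 3) > 12.

E[X] = 55 ≈ 55.0000000; E[X] ≥ 1; first-moment method inconclusive here.


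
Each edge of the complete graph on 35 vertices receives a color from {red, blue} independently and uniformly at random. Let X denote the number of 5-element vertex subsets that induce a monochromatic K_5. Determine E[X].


Let X = Σ_S X_S over the C(35, 5) = 324632 subsets S of size 5, where X_S = 1 if the K_5 on S is monochromatic.
For a fixed S, the K_5 on S has C(5, 2) = 10 edges. P[all 10 edges red] = (1/2)^10, and likewise for blue, so P[monochromatic] = 2·(1/2)^10 = 2^{1 − 10} = 1/512.
By linearity of expectation: E[X] = C(35, 5) · 2^{1 − 10} = 324632 · 1/512 = 40579/64.
Numerically: E[X] ≈ 634.04688.

E[X] = C(35,5)·2^(1−C(5,2)) = 40579/64 ≈ 634.04688.


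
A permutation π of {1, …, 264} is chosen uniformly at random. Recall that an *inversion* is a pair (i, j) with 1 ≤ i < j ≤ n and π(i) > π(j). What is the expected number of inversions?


Write X = Σ X_I over the C(264, 2) = 34716 pairs i < j, with X_I the indicator of one inversion.
There are 34716 indicators.
For each fixed pair i < j, the values π(i) and π(j) are two distinct elements of {1, …, 264} in uniformly random order; by symmetry P[π(i) > π(j)] = 1/2.
By linearity: E[X] = 34716 · (1/2) = C(264, 2) · (1/2) = 34716/2 = 17358 ≈ 17358.0000.

E[X] = 17358 = 17358.0000.


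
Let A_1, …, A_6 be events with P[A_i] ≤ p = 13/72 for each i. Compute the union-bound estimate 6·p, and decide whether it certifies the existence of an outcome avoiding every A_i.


Union bound: P[∪_{i=1}^{6} A_i] ≤ Σ_i P[A_i] ≤ 6·p = 6·(13/72) = 13/12.
Numerically: 13/12 ≈ 1.083.
Is 13/12 < 1? NO.
Since the bound 13/12 is ≥ 1, the union bound is uninformative here; it does NOT by itself certify existence.

6·p = 13/12 ≈ 1.083; existence NOT certified by the union bound.


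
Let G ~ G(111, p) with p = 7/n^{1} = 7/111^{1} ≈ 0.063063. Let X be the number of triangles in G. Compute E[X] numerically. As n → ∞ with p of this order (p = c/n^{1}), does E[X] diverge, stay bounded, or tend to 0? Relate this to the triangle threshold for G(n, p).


Number of potential triangles: C(111, 3) = 221815.
Each occurs with probability p³ ≈ (0.063063)³ ≈ 2.5079864e-04.
By linearity: E[X] = C(111, 3)·p³ ≈ 221815 · 2.5079864e-04 ≈ 55.63090.
Here α = 1, so p = 7/n is exactly at the triangle threshold p ~ 1/n. Asymptotically E[X] → c³/6 = 7³/6 = 343/6 ≈ 57.16667, a bounded constant. In this regime the triangle count is asymptotically Poisson(c³/6).

E[X] ≈ 55.63090; in regime p = Θ(1/n^{1}) E[X] stays bounded (at the triangle threshold p ~ 1/n).


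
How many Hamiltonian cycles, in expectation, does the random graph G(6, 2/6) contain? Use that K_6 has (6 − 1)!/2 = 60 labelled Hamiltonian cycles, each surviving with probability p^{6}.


K_6 has (6 − 1)!/2 = 60 labelled Hamiltonian cycles.
For each such Hamiltonian cycle H, let X_H = 1 if all 6 edges of H are present in G. Then P[X_H = 1] = p^{6} = (1/3)^{6} = 1/729.
Summing the indicators: E[X] = Σ_H E[X_H] = 60 · p^{6} = 60 · 1/729 = 20/243.
Numerically: E[X] ≈ 0.0823.

E[X] = 60 · (1/3)^{6} = 20/243 ≈ 0.0823.


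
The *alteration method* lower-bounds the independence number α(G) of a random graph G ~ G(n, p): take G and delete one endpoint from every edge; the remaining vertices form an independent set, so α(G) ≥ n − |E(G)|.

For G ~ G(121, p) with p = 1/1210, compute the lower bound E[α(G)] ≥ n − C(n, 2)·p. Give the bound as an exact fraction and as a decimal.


E[|E(G)|] = C(121, 2)·p = 7260 · (1/1210) = 6.
E[α(G)] ≥ n − E[|E(G)|] = 121 − 6 = 115.
Numerically: ≈ 115.000.
(This is only a lower bound; the true E[α(G)] may be larger.)

E[α(G)] ≥ 115 ≈ 115.000.


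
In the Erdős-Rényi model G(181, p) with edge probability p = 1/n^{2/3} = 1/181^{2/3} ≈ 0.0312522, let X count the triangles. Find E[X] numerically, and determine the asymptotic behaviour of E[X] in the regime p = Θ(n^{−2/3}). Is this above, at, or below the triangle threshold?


Number of potential triangles: C(181, 3) = 971970.
Each occurs with probability p³ ≈ (0.0312522)³ ≈ 3.05240988e-05.
By linearity: E[X] = C(181, 3)·p³ ≈ 971970 · 3.05240988e-05 ≈ 29.668508.
Since α = 2/3 < 1, p = c/n^{2/3} ≫ 1/n is above the triangle threshold p ~ 1/n. Asymptotically E[X] ~ (c³/6)·n^{3(1−α)} = (1³/6)·n^{1} → ∞; triangles are abundant w.h.p.

E[X] ≈ 29.668508; in regime p = Θ(1/n^{2/3}) E[X] diverges (above the triangle threshold p ~ 1/n).


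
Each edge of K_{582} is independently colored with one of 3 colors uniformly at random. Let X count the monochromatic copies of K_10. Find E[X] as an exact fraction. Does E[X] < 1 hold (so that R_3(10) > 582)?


E[X] = C(582, 10) · 3^{1 − 45} = 1136849919863842617720 · 3^{−44} = 1136849919863842617720/984770902183611232881.
As a reduced fraction: E[X] = 378949973287947539240/328256967394537077627 ≈ 1.1544.
Is E[X] < 1? NO.
Since E[X] ≥ 1, the first-moment bound is inconclusive at n = 582; it does NOT by itself certify R_3(10) > 582.

E[X] = 378949973287947539240/328256967394537077627 ≈ 1.1544; E[X] ≥ 1; first-moment method inconclusive here.


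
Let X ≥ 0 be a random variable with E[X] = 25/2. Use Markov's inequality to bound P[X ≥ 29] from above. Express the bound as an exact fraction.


μ = E[X] = 25/2, a = 29.
Markov: P[X ≥ 29] ≤ μ/a = (25/2)/29 = 25/58.
Numerically: ≈ 0.431.
(Since a = 29 > μ = 12.500, the bound 25/58 is < 1 and informative.)

P[X ≥ 29] ≤ 25/58 ≈ 0.431.


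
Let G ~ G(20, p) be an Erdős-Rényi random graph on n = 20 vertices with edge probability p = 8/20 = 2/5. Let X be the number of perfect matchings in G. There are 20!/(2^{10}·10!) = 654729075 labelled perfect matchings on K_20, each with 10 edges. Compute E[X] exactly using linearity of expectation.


K_20 has 20!/(2^{10}·10!) = 654729075 labelled perfect matchings.
For each such perfect matching H, let X_H = 1 if all 10 edges of H are present in G. Then P[X_H = 1] = p^{10} = (2/5)^{10} = 1024/9765625.
By linearity: E[X] = Σ_H E[X_H] = 654729075 · p^{10} = 654729075 · 1024/9765625 = 26817702912/390625.
Numerically: E[X] ≈ 68653.3.

E[X] = 654729075 · (2/5)^{10} = 26817702912/390625 ≈ 68653.3.
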